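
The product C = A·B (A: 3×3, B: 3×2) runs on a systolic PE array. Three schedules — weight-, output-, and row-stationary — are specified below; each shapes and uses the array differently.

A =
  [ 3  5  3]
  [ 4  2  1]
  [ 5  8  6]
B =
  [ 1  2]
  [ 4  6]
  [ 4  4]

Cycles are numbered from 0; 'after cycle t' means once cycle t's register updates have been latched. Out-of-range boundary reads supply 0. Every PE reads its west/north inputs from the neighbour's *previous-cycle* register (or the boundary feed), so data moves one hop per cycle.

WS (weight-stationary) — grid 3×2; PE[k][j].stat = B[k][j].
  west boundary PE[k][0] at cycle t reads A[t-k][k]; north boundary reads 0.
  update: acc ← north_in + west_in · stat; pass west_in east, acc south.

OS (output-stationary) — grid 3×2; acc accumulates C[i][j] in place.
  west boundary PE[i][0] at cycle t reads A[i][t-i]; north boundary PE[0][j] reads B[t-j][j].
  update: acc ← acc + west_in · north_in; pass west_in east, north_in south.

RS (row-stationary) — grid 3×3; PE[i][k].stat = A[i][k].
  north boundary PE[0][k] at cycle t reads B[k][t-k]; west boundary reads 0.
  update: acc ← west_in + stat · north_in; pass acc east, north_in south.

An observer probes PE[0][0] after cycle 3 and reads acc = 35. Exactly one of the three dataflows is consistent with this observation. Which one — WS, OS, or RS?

dataflow = OS

WS [3×2] PE[0][0] across cycles:
  [0] (0,0) acc=3 (h:3 v:3)
  [1] (0,0) acc=4 (h:4 v:4)
  [2] (0,0) acc=5 (h:5 v:5)
  [3] (0,0) acc=0 (h:0 v:0)
OS [3×2] PE[0][0] across cycles:
  [0] (0,0) acc=3 (h:3 v:1)
  [1] (0,0) acc=23 (h:5 v:4)
  [2] (0,0) acc=35 (h:3 v:4)
  [3] (0,0) acc=35 (h:0 v:0)
RS [3×3] PE[0][0] across cycles:
  [0] (0,0) acc=3 (h:3 v:1)
  [1] (0,0) acc=6 (h:6 v:2)
  [2] (0,0) acc=0 (h:0 v:0)
  [3] (0,0) acc=0 (h:0 v:0)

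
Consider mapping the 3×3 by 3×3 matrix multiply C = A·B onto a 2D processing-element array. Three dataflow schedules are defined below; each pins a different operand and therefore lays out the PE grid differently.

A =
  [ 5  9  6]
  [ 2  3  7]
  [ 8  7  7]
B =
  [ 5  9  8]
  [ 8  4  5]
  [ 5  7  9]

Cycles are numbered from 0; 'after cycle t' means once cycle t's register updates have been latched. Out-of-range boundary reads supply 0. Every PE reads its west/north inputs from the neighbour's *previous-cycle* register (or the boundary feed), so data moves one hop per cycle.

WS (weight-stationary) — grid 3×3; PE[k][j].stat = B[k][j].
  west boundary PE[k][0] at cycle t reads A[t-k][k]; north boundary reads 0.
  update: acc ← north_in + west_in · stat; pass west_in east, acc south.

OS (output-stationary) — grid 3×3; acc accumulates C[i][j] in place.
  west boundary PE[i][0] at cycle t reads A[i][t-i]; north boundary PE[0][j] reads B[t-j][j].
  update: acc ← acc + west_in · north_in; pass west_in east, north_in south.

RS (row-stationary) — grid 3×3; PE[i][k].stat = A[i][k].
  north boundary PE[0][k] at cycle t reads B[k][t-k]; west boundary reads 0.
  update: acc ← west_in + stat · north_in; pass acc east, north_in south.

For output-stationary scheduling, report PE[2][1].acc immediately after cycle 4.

Tracing OS — 3×3 array, target PE[2][1]:
  c0 r1c1: 0 / 0 / 0
  c0 r2c0: 0 / 0 / 0
  c0 r2c1: 0 / 0 / 0
  c1 r1c1: 0 / 0 / 0
  c1 r2c0: 0 / 0 / 0
  c1 r2c1: 0 / 0 / 0
  c2 r1c1: 18 / 2 / 9
  c2 r2c0: 40 / 8 / 5
  c2 r2c1: 0 / 0 / 0
  c3 r1c1: 30 / 3 / 4
  c3 r2c0: 96 / 7 / 8
  c3 r2c1: 72 / 8 / 9
  c4 r1c1: 79 / 7 / 7
  c4 r2c0: 131 / 7 / 5
  c4 r2c1: 100 / 7 / 4

PE[2][1].acc = 100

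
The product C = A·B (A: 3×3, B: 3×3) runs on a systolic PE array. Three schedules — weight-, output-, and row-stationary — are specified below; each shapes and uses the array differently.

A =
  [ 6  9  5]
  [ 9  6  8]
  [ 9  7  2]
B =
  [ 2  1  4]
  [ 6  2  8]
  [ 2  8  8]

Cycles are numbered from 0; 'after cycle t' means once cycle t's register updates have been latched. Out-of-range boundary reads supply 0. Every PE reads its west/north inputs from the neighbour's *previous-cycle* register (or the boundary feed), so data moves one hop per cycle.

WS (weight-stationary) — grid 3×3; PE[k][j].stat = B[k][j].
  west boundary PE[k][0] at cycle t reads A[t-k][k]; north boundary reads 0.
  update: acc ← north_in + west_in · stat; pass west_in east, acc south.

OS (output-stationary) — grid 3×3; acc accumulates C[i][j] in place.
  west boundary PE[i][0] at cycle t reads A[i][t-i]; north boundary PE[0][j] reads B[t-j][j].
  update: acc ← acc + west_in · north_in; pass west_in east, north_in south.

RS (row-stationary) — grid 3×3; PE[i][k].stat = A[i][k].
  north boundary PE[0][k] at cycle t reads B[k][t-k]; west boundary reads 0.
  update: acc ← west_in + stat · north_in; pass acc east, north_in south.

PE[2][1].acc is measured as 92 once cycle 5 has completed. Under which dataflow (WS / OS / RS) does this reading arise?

— WS: 3×3; PE[2][1] trace:
  @0  [2,1]  acc 0  |  →0  ↓0
  @1  [2,1]  acc 0  |  →0  ↓0
  @2  [2,1]  acc 0  |  →0  ↓0
  @3  [2,1]  acc 64  |  →5  ↓64
  @4  [2,1]  acc 85  |  →8  ↓85
  @5  [2,1]  acc 39  |  →2  ↓39
— OS: 3×3; PE[2][1] trace:
  @0  [2,1]  acc 0  |  →0  ↓0
  @1  [2,1]  acc 0  |  →0  ↓0
  @2  [2,1]  acc 0  |  →0  ↓0
  @3  [2,1]  acc 9  |  →9  ↓1
  @4  [2,1]  acc 23  |  →7  ↓2
  @5  [2,1]  acc 39  |  →2  ↓8
— RS: 3×3; PE[2][1] trace:
  @0  [2,1]  acc 0  |  →0  ↓0
  @1  [2,1]  acc 0  |  →0  ↓0
  @2  [2,1]  acc 0  |  →0  ↓0
  @3  [2,1]  acc 60  |  →60  ↓6
  @4  [2,1]  acc 23  |  →23  ↓2
  @5  [2,1]  acc 92  |  →92  ↓8

dataflow = RS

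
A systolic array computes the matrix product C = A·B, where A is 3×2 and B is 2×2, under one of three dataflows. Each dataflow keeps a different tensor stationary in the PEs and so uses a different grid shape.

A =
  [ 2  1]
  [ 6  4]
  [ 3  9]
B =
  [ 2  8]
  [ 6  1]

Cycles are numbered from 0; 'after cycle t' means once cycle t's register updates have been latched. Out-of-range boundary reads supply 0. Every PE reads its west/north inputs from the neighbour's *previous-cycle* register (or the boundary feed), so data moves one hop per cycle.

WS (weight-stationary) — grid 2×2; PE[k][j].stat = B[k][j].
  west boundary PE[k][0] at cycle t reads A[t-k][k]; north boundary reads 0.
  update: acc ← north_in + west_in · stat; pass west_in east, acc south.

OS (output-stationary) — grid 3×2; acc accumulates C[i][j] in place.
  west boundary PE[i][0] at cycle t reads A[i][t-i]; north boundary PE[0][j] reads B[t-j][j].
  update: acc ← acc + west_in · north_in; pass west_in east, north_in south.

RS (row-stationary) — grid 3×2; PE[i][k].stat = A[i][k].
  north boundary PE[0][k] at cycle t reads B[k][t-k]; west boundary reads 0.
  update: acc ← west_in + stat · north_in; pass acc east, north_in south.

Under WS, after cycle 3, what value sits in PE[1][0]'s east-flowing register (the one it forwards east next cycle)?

register = 9

Tracing WS — 2×2 array, target PE[1][0]:
  after 0 — PE[0][0] acc=4, pass-E 2, pass-S 4
  after 0 — PE[1][0] acc=0, pass-E 0, pass-S 0
  after 1 — PE[0][0] acc=12, pass-E 6, pass-S 12
  after 1 — PE[1][0] acc=10, pass-E 1, pass-S 10
  after 2 — PE[0][0] acc=6, pass-E 3, pass-S 6
  after 2 — PE[1][0] acc=36, pass-E 4, pass-S 36
  after 3 — PE[0][0] acc=0, pass-E 0, pass-S 0
  after 3 — PE[1][0] acc=60, pass-E 9, pass-S 60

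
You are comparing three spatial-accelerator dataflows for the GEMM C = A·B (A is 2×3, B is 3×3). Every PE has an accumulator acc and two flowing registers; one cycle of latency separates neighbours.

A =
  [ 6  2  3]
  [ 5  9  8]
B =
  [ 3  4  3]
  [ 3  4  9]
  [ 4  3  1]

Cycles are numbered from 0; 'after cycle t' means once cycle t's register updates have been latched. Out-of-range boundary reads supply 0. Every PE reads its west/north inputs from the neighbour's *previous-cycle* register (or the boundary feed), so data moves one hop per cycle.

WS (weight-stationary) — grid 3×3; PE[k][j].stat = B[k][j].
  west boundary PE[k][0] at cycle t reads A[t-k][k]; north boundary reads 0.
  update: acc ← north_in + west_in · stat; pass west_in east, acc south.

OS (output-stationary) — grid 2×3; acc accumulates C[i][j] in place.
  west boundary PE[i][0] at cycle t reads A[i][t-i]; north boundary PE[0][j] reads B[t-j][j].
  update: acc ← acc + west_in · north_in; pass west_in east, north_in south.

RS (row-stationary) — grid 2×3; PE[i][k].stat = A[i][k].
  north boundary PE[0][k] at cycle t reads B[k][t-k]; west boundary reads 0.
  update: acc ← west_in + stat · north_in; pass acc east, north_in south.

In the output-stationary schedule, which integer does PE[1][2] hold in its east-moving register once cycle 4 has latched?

register = 9

OS on a 2×3 grid — tracing PE[1][2] and its feeders:
  step 0 · PE0,2: acc=0; fwd→0 fwd↓0
  step 0 · PE1,1: acc=0; fwd→0 fwd↓0
  step 0 · PE1,2: acc=0; fwd→0 fwd↓0
  step 1 · PE0,2: acc=0; fwd→0 fwd↓0
  step 1 · PE1,1: acc=0; fwd→0 fwd↓0
  step 1 · PE1,2: acc=0; fwd→0 fwd↓0
  step 2 · PE0,2: acc=18; fwd→6 fwd↓3
  step 2 · PE1,1: acc=20; fwd→5 fwd↓4
  step 2 · PE1,2: acc=0; fwd→0 fwd↓0
  step 3 · PE0,2: acc=36; fwd→2 fwd↓9
  step 3 · PE1,1: acc=56; fwd→9 fwd↓4
  step 3 · PE1,2: acc=15; fwd→5 fwd↓3
  step 4 · PE0,2: acc=39; fwd→3 fwd↓1
  step 4 · PE1,1: acc=80; fwd→8 fwd↓3
  step 4 · PE1,2: acc=96; fwd→9 fwd↓9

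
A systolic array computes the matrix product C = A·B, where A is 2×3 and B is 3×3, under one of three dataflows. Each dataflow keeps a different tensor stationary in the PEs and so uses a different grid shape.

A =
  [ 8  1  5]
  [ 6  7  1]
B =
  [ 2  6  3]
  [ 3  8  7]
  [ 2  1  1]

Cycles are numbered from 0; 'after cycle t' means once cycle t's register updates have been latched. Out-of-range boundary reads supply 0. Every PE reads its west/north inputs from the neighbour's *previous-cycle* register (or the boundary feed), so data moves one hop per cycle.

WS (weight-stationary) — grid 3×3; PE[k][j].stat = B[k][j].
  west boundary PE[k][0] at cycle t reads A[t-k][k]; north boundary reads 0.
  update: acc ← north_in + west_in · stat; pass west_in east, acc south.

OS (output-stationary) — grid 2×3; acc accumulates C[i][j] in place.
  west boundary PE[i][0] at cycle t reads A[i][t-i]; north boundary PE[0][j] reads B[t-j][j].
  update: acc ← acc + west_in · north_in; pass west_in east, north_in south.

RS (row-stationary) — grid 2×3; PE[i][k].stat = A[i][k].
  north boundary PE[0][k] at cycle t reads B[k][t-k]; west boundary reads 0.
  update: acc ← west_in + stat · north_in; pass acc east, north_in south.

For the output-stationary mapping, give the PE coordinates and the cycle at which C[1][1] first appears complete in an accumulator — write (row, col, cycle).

(row, col, cycle) = (1, 1, 4)

OS: C[1][1] accumulates in PE[1][1]:
  [0] (1,1) acc=0 (h:0 v:0)
  [1] (1,1) acc=0 (h:0 v:0)
  [2] (1,1) acc=36 (h:6 v:6)
  [3] (1,1) acc=92 (h:7 v:8)
  [4] (1,1) acc=93 (h:1 v:1)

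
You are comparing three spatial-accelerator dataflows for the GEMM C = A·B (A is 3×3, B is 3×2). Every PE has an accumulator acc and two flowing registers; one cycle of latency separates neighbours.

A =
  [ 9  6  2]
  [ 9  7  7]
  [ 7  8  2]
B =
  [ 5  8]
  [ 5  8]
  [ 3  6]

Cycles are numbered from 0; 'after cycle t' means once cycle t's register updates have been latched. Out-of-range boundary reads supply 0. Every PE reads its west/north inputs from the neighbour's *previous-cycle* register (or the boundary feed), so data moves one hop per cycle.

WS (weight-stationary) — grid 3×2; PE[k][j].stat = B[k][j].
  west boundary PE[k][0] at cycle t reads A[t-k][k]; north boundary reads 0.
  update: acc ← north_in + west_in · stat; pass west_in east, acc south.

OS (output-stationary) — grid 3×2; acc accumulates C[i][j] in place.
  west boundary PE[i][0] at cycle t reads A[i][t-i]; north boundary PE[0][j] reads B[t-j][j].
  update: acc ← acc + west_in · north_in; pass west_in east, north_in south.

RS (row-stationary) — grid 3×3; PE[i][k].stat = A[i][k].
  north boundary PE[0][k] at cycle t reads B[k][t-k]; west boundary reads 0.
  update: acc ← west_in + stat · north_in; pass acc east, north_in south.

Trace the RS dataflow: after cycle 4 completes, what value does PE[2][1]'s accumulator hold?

PE[2][1].acc = 120

Tracing RS — 3×3 array, target PE[2][1]:
  @0  [1,1]  acc 0  |  →0  ↓0
  @0  [2,0]  acc 0  |  →0  ↓0
  @0  [2,1]  acc 0  |  →0  ↓0
  @1  [1,1]  acc 0  |  →0  ↓0
  @1  [2,0]  acc 0  |  →0  ↓0
  @1  [2,1]  acc 0  |  →0  ↓0
  @2  [1,1]  acc 80  |  →80  ↓5
  @2  [2,0]  acc 35  |  →35  ↓5
  @2  [2,1]  acc 0  |  →0  ↓0
  @3  [1,1]  acc 128  |  →128  ↓8
  @3  [2,0]  acc 56  |  →56  ↓8
  @3  [2,1]  acc 75  |  →75  ↓5
  @4  [1,1]  acc 0  |  →0  ↓0
  @4  [2,0]  acc 0  |  →0  ↓0
  @4  [2,1]  acc 120  |  →120  ↓8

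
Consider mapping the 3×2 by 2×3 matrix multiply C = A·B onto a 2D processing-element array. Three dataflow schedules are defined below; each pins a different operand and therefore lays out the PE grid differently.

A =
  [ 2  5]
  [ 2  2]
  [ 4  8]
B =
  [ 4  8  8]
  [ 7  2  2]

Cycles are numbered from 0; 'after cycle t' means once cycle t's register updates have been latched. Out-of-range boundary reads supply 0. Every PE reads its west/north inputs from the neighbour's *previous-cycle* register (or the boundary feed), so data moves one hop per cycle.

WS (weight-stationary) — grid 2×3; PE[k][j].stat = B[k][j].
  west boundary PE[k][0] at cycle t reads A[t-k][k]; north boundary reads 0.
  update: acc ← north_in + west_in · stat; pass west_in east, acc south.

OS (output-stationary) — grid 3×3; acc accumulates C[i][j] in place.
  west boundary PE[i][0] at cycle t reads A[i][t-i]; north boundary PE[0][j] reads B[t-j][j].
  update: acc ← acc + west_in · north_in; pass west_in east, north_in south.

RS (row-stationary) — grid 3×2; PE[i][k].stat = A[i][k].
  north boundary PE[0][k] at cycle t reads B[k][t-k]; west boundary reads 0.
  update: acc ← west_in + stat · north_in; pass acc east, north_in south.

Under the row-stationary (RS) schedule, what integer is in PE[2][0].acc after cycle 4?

RS 3×2: PE[2][0] cycle-by-cycle (with neighbour feeds):
  step 0 · PE1,0: acc=0; fwd→0 fwd↓0
  step 0 · PE2,0: acc=0; fwd→0 fwd↓0
  step 1 · PE1,0: acc=8; fwd→8 fwd↓4
  step 1 · PE2,0: acc=0; fwd→0 fwd↓0
  step 2 · PE1,0: acc=16; fwd→16 fwd↓8
  step 2 · PE2,0: acc=16; fwd→16 fwd↓4
  step 3 · PE1,0: acc=16; fwd→16 fwd↓8
  step 3 · PE2,0: acc=32; fwd→32 fwd↓8
  step 4 · PE1,0: acc=0; fwd→0 fwd↓0
  step 4 · PE2,0: acc=32; fwd→32 fwd↓8

PE[2][0].acc = 32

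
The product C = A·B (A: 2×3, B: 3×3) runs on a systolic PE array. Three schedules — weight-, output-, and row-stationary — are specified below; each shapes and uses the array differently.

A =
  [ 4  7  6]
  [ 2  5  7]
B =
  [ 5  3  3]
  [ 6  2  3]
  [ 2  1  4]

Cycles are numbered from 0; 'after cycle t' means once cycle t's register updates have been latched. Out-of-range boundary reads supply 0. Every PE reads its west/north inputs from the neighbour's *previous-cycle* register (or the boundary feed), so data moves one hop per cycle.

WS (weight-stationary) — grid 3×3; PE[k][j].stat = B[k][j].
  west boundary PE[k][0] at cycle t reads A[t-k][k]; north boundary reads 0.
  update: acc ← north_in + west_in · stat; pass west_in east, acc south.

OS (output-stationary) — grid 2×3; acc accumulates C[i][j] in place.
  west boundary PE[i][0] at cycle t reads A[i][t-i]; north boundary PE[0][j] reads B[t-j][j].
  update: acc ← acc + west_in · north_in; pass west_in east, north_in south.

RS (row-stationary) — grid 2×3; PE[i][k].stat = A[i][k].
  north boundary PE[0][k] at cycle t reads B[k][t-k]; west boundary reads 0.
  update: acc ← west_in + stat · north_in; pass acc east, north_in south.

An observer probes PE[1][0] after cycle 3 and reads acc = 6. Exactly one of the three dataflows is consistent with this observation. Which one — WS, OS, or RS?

dataflow = RS

— WS: 3×3; PE[1][0] trace:
  [0] (1,0) acc=0 (h:0 v:0)
  [1] (1,0) acc=62 (h:7 v:62)
  [2] (1,0) acc=40 (h:5 v:40)
  [3] (1,0) acc=0 (h:0 v:0)
— OS: 2×3; PE[1][0] trace:
  [0] (1,0) acc=0 (h:0 v:0)
  [1] (1,0) acc=10 (h:2 v:5)
  [2] (1,0) acc=40 (h:5 v:6)
  [3] (1,0) acc=54 (h:7 v:2)
— RS: 2×3; PE[1][0] trace:
  [0] (1,0) acc=0 (h:0 v:0)
  [1] (1,0) acc=10 (h:10 v:5)
  [2] (1,0) acc=6 (h:6 v:3)
  [3] (1,0) acc=6 (h:6 v:3)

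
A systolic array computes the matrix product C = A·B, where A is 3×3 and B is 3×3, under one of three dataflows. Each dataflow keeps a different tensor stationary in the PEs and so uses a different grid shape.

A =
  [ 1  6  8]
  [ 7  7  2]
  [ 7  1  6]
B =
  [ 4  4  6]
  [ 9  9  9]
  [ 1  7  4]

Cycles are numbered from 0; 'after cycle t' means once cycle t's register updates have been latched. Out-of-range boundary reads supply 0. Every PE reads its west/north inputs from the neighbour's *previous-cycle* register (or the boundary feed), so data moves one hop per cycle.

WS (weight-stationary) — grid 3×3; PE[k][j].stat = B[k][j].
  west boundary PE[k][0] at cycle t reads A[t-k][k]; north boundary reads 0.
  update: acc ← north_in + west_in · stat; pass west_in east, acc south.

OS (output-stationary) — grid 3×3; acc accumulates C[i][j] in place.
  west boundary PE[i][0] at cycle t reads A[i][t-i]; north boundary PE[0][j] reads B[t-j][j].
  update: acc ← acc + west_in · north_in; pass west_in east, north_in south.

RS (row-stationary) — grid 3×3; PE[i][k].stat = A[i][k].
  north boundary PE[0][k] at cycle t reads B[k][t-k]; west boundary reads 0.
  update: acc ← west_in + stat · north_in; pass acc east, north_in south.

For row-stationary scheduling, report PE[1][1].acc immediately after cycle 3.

RS (3×3). Following PE[1][1] plus its west/north inputs:
  @0  [0,1]  acc 0  |  →0  ↓0
  @0  [1,0]  acc 0  |  →0  ↓0
  @0  [1,1]  acc 0  |  →0  ↓0
  @1  [0,1]  acc 58  |  →58  ↓9
  @1  [1,0]  acc 28  |  →28  ↓4
  @1  [1,1]  acc 0  |  →0  ↓0
  @2  [0,1]  acc 58  |  →58  ↓9
  @2  [1,0]  acc 28  |  →28  ↓4
  @2  [1,1]  acc 91  |  →91  ↓9
  @3  [0,1]  acc 60  |  →60  ↓9
  @3  [1,0]  acc 42  |  →42  ↓6
  @3  [1,1]  acc 91  |  →91  ↓9

PE[1][1].acc = 91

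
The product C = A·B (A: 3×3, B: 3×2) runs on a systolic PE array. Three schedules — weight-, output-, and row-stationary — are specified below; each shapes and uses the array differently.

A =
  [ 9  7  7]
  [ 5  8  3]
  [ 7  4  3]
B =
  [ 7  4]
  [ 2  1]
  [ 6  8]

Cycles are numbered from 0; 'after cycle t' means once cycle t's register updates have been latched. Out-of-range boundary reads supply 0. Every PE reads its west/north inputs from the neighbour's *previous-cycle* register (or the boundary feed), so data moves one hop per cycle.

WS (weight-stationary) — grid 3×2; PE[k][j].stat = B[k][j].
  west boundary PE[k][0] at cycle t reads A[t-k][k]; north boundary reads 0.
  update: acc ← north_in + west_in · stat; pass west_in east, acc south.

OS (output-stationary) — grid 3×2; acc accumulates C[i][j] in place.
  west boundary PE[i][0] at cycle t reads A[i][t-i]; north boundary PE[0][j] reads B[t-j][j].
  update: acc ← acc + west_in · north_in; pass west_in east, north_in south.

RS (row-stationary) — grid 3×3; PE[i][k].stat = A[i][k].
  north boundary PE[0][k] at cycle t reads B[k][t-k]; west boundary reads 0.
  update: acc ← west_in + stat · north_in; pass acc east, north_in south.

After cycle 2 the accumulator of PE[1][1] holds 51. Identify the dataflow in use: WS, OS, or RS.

dataflow = RS

WS (3×2 grid), PE[1][1]:
  step 0 · PE1,1: acc=0; fwd→0 fwd↓0
  step 1 · PE1,1: acc=0; fwd→0 fwd↓0
  step 2 · PE1,1: acc=43; fwd→7 fwd↓43
OS (3×2 grid), PE[1][1]:
  step 0 · PE1,1: acc=0; fwd→0 fwd↓0
  step 1 · PE1,1: acc=0; fwd→0 fwd↓0
  step 2 · PE1,1: acc=20; fwd→5 fwd↓4
RS (3×3 grid), PE[1][1]:
  step 0 · PE1,1: acc=0; fwd→0 fwd↓0
  step 1 · PE1,1: acc=0; fwd→0 fwd↓0
  step 2 · PE1,1: acc=51; fwd→51 fwd↓2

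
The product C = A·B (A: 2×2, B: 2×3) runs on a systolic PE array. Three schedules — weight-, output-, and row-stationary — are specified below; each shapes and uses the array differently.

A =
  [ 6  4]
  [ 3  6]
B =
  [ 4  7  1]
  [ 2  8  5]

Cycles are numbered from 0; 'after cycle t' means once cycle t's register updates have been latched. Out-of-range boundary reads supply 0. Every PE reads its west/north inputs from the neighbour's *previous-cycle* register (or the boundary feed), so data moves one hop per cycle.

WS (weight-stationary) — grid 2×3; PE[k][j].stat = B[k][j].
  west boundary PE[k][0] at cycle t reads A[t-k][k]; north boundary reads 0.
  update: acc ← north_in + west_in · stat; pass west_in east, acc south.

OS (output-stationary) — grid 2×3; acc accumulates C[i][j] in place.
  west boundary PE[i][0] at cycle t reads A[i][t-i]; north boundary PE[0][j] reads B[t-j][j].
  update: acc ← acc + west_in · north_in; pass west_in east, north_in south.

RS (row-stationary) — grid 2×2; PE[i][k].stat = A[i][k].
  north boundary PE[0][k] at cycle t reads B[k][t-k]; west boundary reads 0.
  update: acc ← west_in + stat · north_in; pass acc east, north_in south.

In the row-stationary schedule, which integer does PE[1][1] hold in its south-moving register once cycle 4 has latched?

register = 5

RS 2×2: PE[1][1] cycle-by-cycle (with neighbour feeds):
  c0 r0c1: 0 / 0 / 0
  c0 r1c0: 0 / 0 / 0
  c0 r1c1: 0 / 0 / 0
  c1 r0c1: 32 / 32 / 2
  c1 r1c0: 12 / 12 / 4
  c1 r1c1: 0 / 0 / 0
  c2 r0c1: 74 / 74 / 8
  c2 r1c0: 21 / 21 / 7
  c2 r1c1: 24 / 24 / 2
  c3 r0c1: 26 / 26 / 5
  c3 r1c0: 3 / 3 / 1
  c3 r1c1: 69 / 69 / 8
  c4 r0c1: 0 / 0 / 0
  c4 r1c0: 0 / 0 / 0
  c4 r1c1: 33 / 33 / 5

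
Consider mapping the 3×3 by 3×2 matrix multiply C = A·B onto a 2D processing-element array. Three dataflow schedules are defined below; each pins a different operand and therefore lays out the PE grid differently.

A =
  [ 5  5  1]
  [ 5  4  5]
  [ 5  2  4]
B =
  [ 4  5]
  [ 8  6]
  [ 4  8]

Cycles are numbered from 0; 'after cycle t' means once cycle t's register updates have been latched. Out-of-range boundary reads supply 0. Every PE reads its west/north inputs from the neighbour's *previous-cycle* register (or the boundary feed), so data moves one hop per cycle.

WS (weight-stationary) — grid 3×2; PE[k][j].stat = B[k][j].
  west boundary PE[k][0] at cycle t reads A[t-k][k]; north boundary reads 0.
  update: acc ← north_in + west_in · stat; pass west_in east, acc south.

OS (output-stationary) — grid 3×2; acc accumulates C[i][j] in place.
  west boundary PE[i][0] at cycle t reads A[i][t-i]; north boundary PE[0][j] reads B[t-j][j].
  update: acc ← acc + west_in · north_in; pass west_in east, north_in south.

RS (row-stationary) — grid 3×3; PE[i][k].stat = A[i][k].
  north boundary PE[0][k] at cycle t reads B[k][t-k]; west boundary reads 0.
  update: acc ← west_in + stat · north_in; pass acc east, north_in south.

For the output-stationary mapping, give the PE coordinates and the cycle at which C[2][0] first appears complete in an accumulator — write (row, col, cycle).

Under OS, C[2][0] lands at PE[2][0]:
  [0] (2,0) acc=0 (h:0 v:0)
  [1] (2,0) acc=0 (h:0 v:0)
  [2] (2,0) acc=20 (h:5 v:4)
  [3] (2,0) acc=36 (h:2 v:8)
  [4] (2,0) acc=52 (h:4 v:4)

(row, col, cycle) = (2, 0, 4)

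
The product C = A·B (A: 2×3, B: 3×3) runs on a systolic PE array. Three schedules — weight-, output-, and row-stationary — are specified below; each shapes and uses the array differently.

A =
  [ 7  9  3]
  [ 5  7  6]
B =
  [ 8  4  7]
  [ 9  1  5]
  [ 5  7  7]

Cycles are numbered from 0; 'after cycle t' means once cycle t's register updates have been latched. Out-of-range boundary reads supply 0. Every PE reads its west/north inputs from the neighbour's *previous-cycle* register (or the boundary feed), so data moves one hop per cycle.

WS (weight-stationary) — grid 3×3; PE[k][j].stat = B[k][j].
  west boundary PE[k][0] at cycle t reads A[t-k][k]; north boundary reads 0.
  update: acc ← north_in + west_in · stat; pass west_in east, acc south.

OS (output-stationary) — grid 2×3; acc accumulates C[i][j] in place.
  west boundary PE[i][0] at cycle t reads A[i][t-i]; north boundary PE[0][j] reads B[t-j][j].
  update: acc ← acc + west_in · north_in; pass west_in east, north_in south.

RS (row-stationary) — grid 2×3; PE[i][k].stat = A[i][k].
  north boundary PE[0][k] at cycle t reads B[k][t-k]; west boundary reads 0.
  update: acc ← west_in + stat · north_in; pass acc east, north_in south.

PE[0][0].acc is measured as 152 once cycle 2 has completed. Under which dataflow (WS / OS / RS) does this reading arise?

— WS: 3×3; PE[0][0] trace:
  [0] (0,0) acc=56 (h:7 v:56)
  [1] (0,0) acc=40 (h:5 v:40)
  [2] (0,0) acc=0 (h:0 v:0)
— OS: 2×3; PE[0][0] trace:
  [0] (0,0) acc=56 (h:7 v:8)
  [1] (0,0) acc=137 (h:9 v:9)
  [2] (0,0) acc=152 (h:3 v:5)
— RS: 2×3; PE[0][0] trace:
  [0] (0,0) acc=56 (h:56 v:8)
  [1] (0,0) acc=28 (h:28 v:4)
  [2] (0,0) acc=49 (h:49 v:7)

dataflow = OS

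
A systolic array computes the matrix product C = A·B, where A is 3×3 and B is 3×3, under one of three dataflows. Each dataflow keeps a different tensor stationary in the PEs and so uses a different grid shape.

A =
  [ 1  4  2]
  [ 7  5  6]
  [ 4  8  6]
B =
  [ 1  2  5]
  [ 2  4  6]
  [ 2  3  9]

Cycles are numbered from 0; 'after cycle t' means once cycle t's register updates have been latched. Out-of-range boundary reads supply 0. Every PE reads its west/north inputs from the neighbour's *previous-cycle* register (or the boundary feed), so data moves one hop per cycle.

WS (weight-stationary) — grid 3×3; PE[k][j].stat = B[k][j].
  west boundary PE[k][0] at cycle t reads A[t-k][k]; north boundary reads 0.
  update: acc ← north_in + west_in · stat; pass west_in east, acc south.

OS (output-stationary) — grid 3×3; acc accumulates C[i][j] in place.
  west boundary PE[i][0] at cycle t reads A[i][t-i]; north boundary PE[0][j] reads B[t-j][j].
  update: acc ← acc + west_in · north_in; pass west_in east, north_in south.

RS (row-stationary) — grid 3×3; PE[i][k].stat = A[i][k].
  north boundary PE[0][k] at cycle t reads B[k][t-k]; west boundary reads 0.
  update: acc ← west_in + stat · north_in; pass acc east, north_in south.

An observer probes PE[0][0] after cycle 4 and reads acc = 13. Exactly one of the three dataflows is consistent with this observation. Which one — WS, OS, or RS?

WS (3×3 grid), PE[0][0]:
  c0 r0c0: 1 / 1 / 1
  c1 r0c0: 7 / 7 / 7
  c2 r0c0: 4 / 4 / 4
  c3 r0c0: 0 / 0 / 0
  c4 r0c0: 0 / 0 / 0
OS (3×3 grid), PE[0][0]:
  c0 r0c0: 1 / 1 / 1
  c1 r0c0: 9 / 4 / 2
  c2 r0c0: 13 / 2 / 2
  c3 r0c0: 13 / 0 / 0
  c4 r0c0: 13 / 0 / 0
RS (3×3 grid), PE[0][0]:
  c0 r0c0: 1 / 1 / 1
  c1 r0c0: 2 / 2 / 2
  c2 r0c0: 5 / 5 / 5
  c3 r0c0: 0 / 0 / 0
  c4 r0c0: 0 / 0 / 0

dataflow = OS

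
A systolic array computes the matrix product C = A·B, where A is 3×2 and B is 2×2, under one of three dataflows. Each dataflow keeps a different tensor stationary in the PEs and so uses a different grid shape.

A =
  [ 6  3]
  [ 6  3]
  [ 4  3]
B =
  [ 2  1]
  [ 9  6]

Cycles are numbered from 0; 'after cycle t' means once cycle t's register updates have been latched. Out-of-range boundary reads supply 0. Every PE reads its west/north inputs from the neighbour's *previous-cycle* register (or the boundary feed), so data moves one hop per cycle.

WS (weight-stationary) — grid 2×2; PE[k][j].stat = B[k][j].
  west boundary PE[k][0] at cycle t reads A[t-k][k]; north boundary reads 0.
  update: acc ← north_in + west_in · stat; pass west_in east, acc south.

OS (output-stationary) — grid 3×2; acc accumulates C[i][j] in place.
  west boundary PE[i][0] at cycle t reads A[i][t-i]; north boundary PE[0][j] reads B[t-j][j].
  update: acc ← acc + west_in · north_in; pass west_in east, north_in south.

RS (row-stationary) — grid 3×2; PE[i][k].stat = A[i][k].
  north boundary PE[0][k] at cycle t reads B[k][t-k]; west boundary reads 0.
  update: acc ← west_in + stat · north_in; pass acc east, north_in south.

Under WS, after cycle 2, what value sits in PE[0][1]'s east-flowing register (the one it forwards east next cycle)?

Tracing WS — 2×2 array, target PE[0][1]:
  after 0 — PE[0][0] acc=12, pass-E 6, pass-S 12
  after 0 — PE[0][1] acc=0, pass-E 0, pass-S 0
  after 1 — PE[0][0] acc=12, pass-E 6, pass-S 12
  after 1 — PE[0][1] acc=6, pass-E 6, pass-S 6
  after 2 — PE[0][0] acc=8, pass-E 4, pass-S 8
  after 2 — PE[0][1] acc=6, pass-E 6, pass-S 6

register = 6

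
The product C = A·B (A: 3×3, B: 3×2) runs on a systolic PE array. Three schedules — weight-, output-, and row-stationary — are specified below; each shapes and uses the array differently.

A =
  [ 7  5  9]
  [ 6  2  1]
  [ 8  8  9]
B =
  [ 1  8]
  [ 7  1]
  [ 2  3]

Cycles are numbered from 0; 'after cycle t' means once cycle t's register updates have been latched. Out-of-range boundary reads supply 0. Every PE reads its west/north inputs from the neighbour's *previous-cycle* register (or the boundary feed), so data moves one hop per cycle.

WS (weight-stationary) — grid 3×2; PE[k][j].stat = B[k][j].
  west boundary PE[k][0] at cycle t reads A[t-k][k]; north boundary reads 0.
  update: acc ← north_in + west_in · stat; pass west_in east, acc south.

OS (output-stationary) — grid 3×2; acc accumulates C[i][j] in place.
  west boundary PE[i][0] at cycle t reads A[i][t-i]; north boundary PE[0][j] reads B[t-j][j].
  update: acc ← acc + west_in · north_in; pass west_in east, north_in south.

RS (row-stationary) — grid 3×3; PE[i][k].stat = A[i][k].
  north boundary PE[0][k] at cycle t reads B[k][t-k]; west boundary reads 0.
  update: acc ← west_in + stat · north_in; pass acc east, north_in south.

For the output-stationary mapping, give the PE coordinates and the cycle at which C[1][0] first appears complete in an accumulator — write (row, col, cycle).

Under OS, C[1][0] lands at PE[1][0]:
  t=0 PE[1][0]: acc=0 h=0 v=0
  t=1 PE[1][0]: acc=6 h=6 v=1
  t=2 PE[1][0]: acc=20 h=2 v=7
  t=3 PE[1][0]: acc=22 h=1 v=2

(row, col, cycle) = (1, 0, 3)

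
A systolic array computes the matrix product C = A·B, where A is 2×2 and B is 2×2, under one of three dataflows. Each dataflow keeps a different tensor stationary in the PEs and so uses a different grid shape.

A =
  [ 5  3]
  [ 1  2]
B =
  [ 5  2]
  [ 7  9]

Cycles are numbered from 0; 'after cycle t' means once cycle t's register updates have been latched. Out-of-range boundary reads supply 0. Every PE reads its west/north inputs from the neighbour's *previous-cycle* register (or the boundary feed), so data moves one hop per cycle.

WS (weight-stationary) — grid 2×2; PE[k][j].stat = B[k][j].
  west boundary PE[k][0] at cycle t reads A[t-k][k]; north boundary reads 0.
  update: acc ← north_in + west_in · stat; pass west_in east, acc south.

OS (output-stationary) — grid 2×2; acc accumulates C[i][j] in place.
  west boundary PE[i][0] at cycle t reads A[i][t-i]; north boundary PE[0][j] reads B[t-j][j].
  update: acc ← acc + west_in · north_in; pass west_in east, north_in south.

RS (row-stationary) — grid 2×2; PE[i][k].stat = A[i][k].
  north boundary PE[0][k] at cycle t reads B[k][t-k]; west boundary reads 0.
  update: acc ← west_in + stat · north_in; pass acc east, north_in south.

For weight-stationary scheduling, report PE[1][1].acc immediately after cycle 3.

PE[1][1].acc = 20

WS on a 2×2 grid — tracing PE[1][1] and its feeders:
  @0  [0,1]  acc 0  |  →0  ↓0
  @0  [1,0]  acc 0  |  →0  ↓0
  @0  [1,1]  acc 0  |  →0  ↓0
  @1  [0,1]  acc 10  |  →5  ↓10
  @1  [1,0]  acc 46  |  →3  ↓46
  @1  [1,1]  acc 0  |  →0  ↓0
  @2  [0,1]  acc 2  |  →1  ↓2
  @2  [1,0]  acc 19  |  →2  ↓19
  @2  [1,1]  acc 37  |  →3  ↓37
  @3  [0,1]  acc 0  |  →0  ↓0
  @3  [1,0]  acc 0  |  →0  ↓0
  @3  [1,1]  acc 20  |  →2  ↓20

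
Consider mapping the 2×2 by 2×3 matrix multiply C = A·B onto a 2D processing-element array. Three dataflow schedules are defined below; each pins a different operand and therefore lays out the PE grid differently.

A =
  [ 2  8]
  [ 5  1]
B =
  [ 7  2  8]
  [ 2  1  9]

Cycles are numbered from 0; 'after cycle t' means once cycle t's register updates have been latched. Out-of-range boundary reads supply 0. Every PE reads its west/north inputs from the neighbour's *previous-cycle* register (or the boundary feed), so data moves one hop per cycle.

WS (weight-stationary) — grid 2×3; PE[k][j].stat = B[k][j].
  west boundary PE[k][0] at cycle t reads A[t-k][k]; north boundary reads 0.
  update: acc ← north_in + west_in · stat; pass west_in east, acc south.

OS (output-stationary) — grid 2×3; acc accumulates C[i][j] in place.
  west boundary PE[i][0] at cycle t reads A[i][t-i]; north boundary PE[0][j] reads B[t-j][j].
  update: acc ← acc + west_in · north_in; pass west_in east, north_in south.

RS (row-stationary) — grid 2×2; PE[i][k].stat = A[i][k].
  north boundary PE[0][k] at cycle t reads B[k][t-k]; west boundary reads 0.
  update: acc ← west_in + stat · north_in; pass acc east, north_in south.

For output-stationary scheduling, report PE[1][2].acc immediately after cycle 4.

Tracing OS — 2×3 array, target PE[1][2]:
  @0  [0,2]  acc 0  |  →0  ↓0
  @0  [1,1]  acc 0  |  →0  ↓0
  @0  [1,2]  acc 0  |  →0  ↓0
  @1  [0,2]  acc 0  |  →0  ↓0
  @1  [1,1]  acc 0  |  →0  ↓0
  @1  [1,2]  acc 0  |  →0  ↓0
  @2  [0,2]  acc 16  |  →2  ↓8
  @2  [1,1]  acc 10  |  →5  ↓2
  @2  [1,2]  acc 0  |  →0  ↓0
  @3  [0,2]  acc 88  |  →8  ↓9
  @3  [1,1]  acc 11  |  →1  ↓1
  @3  [1,2]  acc 40  |  →5  ↓8
  @4  [0,2]  acc 88  |  →0  ↓0
  @4  [1,1]  acc 11  |  →0  ↓0
  @4  [1,2]  acc 49  |  →1  ↓9

PE[1][2].acc = 49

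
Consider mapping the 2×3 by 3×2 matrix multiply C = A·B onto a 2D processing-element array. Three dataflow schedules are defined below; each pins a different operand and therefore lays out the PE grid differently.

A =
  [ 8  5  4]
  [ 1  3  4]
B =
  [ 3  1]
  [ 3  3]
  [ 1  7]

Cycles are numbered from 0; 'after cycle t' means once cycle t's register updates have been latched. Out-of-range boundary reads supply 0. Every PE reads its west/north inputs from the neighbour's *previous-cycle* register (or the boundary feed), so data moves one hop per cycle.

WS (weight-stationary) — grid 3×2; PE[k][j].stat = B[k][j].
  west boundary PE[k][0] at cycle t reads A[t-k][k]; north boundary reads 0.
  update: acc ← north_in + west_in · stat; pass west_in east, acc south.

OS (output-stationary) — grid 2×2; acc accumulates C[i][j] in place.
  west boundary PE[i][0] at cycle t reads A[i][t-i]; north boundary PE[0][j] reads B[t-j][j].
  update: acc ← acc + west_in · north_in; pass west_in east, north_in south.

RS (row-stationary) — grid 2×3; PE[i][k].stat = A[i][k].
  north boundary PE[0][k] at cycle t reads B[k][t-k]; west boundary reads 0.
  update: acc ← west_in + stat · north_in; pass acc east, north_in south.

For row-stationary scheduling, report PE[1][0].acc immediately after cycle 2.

RS on a 2×3 grid — tracing PE[1][0] and its feeders:
  after 0 — PE[0][0] acc=24, pass-E 24, pass-S 3
  after 0 — PE[1][0] acc=0, pass-E 0, pass-S 0
  after 1 — PE[0][0] acc=8, pass-E 8, pass-S 1
  after 1 — PE[1][0] acc=3, pass-E 3, pass-S 3
  after 2 — PE[0][0] acc=0, pass-E 0, pass-S 0
  after 2 — PE[1][0] acc=1, pass-E 1, pass-S 1

PE[1][0].acc = 1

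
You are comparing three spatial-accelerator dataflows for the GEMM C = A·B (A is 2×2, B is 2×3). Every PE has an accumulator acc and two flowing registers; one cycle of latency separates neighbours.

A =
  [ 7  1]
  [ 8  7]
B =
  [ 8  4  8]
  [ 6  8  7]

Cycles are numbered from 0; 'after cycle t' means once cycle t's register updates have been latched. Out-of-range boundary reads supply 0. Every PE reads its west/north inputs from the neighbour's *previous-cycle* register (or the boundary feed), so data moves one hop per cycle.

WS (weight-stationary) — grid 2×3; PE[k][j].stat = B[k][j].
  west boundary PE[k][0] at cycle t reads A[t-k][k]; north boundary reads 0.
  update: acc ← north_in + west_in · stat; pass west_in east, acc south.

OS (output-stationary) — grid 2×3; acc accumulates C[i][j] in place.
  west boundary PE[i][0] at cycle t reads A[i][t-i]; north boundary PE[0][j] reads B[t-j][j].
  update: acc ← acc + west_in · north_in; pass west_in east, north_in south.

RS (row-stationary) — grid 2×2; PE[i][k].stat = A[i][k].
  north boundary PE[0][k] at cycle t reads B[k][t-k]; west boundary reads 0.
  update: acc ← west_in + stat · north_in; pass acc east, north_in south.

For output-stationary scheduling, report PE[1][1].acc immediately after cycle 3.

OS 2×3: PE[1][1] cycle-by-cycle (with neighbour feeds):
  @0  [0,1]  acc 0  |  →0  ↓0
  @0  [1,0]  acc 0  |  →0  ↓0
  @0  [1,1]  acc 0  |  →0  ↓0
  @1  [0,1]  acc 28  |  →7  ↓4
  @1  [1,0]  acc 64  |  →8  ↓8
  @1  [1,1]  acc 0  |  →0  ↓0
  @2  [0,1]  acc 36  |  →1  ↓8
  @2  [1,0]  acc 106  |  →7  ↓6
  @2  [1,1]  acc 32  |  →8  ↓4
  @3  [0,1]  acc 36  |  →0  ↓0
  @3  [1,0]  acc 106  |  →0  ↓0
  @3  [1,1]  acc 88  |  →7  ↓8

PE[1][1].acc = 88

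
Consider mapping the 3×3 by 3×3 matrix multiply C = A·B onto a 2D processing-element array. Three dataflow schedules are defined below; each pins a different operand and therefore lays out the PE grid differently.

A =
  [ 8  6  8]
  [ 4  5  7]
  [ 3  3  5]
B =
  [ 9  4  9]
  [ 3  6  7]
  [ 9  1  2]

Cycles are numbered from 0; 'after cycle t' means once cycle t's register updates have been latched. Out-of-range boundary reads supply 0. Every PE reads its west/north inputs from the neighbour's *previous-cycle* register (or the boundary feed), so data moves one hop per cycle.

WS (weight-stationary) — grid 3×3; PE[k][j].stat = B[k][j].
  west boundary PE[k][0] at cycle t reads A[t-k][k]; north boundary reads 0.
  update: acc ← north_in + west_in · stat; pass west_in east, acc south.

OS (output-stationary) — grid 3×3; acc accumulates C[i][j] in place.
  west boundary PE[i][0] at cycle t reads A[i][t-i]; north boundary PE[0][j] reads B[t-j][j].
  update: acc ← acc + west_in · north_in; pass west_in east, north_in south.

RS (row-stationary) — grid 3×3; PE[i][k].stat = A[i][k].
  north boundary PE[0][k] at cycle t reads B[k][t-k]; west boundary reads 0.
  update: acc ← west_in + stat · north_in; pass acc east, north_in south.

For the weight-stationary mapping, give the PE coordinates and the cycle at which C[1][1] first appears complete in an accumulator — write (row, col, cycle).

Under WS, C[1][1] lands at PE[2][1]:
  step 0 · PE2,1: acc=0; fwd→0 fwd↓0
  step 1 · PE2,1: acc=0; fwd→0 fwd↓0
  step 2 · PE2,1: acc=0; fwd→0 fwd↓0
  step 3 · PE2,1: acc=76; fwd→8 fwd↓76
  step 4 · PE2,1: acc=53; fwd→7 fwd↓53

(row, col, cycle) = (2, 1, 4)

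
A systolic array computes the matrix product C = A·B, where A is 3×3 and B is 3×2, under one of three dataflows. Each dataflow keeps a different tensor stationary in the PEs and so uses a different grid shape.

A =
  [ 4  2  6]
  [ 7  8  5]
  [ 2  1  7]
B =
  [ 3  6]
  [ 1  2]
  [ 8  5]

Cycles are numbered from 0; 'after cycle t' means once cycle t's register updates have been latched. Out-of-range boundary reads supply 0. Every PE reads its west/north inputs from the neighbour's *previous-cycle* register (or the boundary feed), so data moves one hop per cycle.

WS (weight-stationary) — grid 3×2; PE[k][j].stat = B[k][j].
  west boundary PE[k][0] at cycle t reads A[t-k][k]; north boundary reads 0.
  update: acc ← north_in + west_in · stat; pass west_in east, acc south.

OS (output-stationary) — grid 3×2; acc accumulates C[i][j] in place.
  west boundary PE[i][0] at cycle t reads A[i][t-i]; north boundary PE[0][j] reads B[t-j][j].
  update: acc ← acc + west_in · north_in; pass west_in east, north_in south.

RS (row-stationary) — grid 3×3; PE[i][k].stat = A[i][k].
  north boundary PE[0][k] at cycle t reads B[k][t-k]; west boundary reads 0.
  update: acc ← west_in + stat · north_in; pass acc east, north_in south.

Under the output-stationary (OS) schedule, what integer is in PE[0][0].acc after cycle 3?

OS (3×2). Following PE[0][0] plus its west/north inputs:
  step 0 · PE0,0: acc=12; fwd→4 fwd↓3
  step 1 · PE0,0: acc=14; fwd→2 fwd↓1
  step 2 · PE0,0: acc=62; fwd→6 fwd↓8
  step 3 · PE0,0: acc=62; fwd→0 fwd↓0

PE[0][0].acc = 62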